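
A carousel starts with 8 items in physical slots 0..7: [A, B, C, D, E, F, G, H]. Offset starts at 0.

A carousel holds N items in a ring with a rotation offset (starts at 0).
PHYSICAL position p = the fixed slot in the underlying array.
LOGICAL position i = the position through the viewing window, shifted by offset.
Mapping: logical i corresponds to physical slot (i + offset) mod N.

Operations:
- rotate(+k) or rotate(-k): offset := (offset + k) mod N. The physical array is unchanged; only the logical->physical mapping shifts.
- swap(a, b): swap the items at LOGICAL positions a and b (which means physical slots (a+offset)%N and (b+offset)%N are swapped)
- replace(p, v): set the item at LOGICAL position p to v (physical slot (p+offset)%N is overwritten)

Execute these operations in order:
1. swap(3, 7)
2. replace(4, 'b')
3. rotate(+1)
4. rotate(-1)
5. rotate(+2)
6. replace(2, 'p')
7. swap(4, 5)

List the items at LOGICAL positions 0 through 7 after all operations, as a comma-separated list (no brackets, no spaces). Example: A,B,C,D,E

Answer: C,H,p,F,D,G,A,B

Derivation:
After op 1 (swap(3, 7)): offset=0, physical=[A,B,C,H,E,F,G,D], logical=[A,B,C,H,E,F,G,D]
After op 2 (replace(4, 'b')): offset=0, physical=[A,B,C,H,b,F,G,D], logical=[A,B,C,H,b,F,G,D]
After op 3 (rotate(+1)): offset=1, physical=[A,B,C,H,b,F,G,D], logical=[B,C,H,b,F,G,D,A]
After op 4 (rotate(-1)): offset=0, physical=[A,B,C,H,b,F,G,D], logical=[A,B,C,H,b,F,G,D]
After op 5 (rotate(+2)): offset=2, physical=[A,B,C,H,b,F,G,D], logical=[C,H,b,F,G,D,A,B]
After op 6 (replace(2, 'p')): offset=2, physical=[A,B,C,H,p,F,G,D], logical=[C,H,p,F,G,D,A,B]
After op 7 (swap(4, 5)): offset=2, physical=[A,B,C,H,p,F,D,G], logical=[C,H,p,F,D,G,A,B]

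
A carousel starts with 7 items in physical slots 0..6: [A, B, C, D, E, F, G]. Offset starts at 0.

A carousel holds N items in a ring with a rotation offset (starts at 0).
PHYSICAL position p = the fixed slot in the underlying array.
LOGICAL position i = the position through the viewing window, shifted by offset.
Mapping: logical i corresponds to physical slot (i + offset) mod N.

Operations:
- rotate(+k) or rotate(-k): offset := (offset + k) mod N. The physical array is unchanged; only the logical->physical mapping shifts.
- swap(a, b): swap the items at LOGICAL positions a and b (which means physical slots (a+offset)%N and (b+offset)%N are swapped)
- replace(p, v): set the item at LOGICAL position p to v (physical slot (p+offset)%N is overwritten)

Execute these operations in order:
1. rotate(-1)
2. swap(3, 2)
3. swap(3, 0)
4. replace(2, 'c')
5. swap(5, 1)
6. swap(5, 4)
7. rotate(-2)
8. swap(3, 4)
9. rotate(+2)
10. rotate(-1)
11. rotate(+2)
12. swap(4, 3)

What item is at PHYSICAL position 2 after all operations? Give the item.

Answer: G

Derivation:
After op 1 (rotate(-1)): offset=6, physical=[A,B,C,D,E,F,G], logical=[G,A,B,C,D,E,F]
After op 2 (swap(3, 2)): offset=6, physical=[A,C,B,D,E,F,G], logical=[G,A,C,B,D,E,F]
After op 3 (swap(3, 0)): offset=6, physical=[A,C,G,D,E,F,B], logical=[B,A,C,G,D,E,F]
After op 4 (replace(2, 'c')): offset=6, physical=[A,c,G,D,E,F,B], logical=[B,A,c,G,D,E,F]
After op 5 (swap(5, 1)): offset=6, physical=[E,c,G,D,A,F,B], logical=[B,E,c,G,D,A,F]
After op 6 (swap(5, 4)): offset=6, physical=[E,c,G,A,D,F,B], logical=[B,E,c,G,A,D,F]
After op 7 (rotate(-2)): offset=4, physical=[E,c,G,A,D,F,B], logical=[D,F,B,E,c,G,A]
After op 8 (swap(3, 4)): offset=4, physical=[c,E,G,A,D,F,B], logical=[D,F,B,c,E,G,A]
After op 9 (rotate(+2)): offset=6, physical=[c,E,G,A,D,F,B], logical=[B,c,E,G,A,D,F]
After op 10 (rotate(-1)): offset=5, physical=[c,E,G,A,D,F,B], logical=[F,B,c,E,G,A,D]
After op 11 (rotate(+2)): offset=0, physical=[c,E,G,A,D,F,B], logical=[c,E,G,A,D,F,B]
After op 12 (swap(4, 3)): offset=0, physical=[c,E,G,D,A,F,B], logical=[c,E,G,D,A,F,B]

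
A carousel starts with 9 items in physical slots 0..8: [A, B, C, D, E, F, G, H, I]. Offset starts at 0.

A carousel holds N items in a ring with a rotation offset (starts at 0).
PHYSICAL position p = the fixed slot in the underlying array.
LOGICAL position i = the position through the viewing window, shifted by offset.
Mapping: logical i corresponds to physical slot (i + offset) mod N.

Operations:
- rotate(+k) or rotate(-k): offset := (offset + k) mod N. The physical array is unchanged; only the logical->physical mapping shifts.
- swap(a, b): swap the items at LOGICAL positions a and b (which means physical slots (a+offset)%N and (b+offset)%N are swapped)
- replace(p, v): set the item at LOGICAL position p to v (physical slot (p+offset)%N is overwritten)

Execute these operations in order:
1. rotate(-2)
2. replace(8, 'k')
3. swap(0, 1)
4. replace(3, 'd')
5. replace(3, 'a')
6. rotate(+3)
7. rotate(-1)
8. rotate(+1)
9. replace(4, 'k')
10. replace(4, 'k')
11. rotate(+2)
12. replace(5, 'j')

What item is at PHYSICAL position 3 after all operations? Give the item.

Answer: D

Derivation:
After op 1 (rotate(-2)): offset=7, physical=[A,B,C,D,E,F,G,H,I], logical=[H,I,A,B,C,D,E,F,G]
After op 2 (replace(8, 'k')): offset=7, physical=[A,B,C,D,E,F,k,H,I], logical=[H,I,A,B,C,D,E,F,k]
After op 3 (swap(0, 1)): offset=7, physical=[A,B,C,D,E,F,k,I,H], logical=[I,H,A,B,C,D,E,F,k]
After op 4 (replace(3, 'd')): offset=7, physical=[A,d,C,D,E,F,k,I,H], logical=[I,H,A,d,C,D,E,F,k]
After op 5 (replace(3, 'a')): offset=7, physical=[A,a,C,D,E,F,k,I,H], logical=[I,H,A,a,C,D,E,F,k]
After op 6 (rotate(+3)): offset=1, physical=[A,a,C,D,E,F,k,I,H], logical=[a,C,D,E,F,k,I,H,A]
After op 7 (rotate(-1)): offset=0, physical=[A,a,C,D,E,F,k,I,H], logical=[A,a,C,D,E,F,k,I,H]
After op 8 (rotate(+1)): offset=1, physical=[A,a,C,D,E,F,k,I,H], logical=[a,C,D,E,F,k,I,H,A]
After op 9 (replace(4, 'k')): offset=1, physical=[A,a,C,D,E,k,k,I,H], logical=[a,C,D,E,k,k,I,H,A]
After op 10 (replace(4, 'k')): offset=1, physical=[A,a,C,D,E,k,k,I,H], logical=[a,C,D,E,k,k,I,H,A]
After op 11 (rotate(+2)): offset=3, physical=[A,a,C,D,E,k,k,I,H], logical=[D,E,k,k,I,H,A,a,C]
After op 12 (replace(5, 'j')): offset=3, physical=[A,a,C,D,E,k,k,I,j], logical=[D,E,k,k,I,j,A,a,C]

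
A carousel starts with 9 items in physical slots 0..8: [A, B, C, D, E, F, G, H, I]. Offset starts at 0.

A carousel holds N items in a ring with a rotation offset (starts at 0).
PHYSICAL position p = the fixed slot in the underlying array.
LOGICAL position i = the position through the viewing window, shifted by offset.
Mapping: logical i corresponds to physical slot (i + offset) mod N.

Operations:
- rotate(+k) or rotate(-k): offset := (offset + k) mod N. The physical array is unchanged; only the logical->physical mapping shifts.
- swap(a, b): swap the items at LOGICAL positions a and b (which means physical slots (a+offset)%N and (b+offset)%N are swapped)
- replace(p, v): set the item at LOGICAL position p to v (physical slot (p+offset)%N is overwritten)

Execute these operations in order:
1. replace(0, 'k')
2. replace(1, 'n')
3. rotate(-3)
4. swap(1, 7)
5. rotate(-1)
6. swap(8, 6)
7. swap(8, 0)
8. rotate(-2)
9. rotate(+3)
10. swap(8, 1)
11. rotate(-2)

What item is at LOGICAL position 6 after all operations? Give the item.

Answer: n

Derivation:
After op 1 (replace(0, 'k')): offset=0, physical=[k,B,C,D,E,F,G,H,I], logical=[k,B,C,D,E,F,G,H,I]
After op 2 (replace(1, 'n')): offset=0, physical=[k,n,C,D,E,F,G,H,I], logical=[k,n,C,D,E,F,G,H,I]
After op 3 (rotate(-3)): offset=6, physical=[k,n,C,D,E,F,G,H,I], logical=[G,H,I,k,n,C,D,E,F]
After op 4 (swap(1, 7)): offset=6, physical=[k,n,C,D,H,F,G,E,I], logical=[G,E,I,k,n,C,D,H,F]
After op 5 (rotate(-1)): offset=5, physical=[k,n,C,D,H,F,G,E,I], logical=[F,G,E,I,k,n,C,D,H]
After op 6 (swap(8, 6)): offset=5, physical=[k,n,H,D,C,F,G,E,I], logical=[F,G,E,I,k,n,H,D,C]
After op 7 (swap(8, 0)): offset=5, physical=[k,n,H,D,F,C,G,E,I], logical=[C,G,E,I,k,n,H,D,F]
After op 8 (rotate(-2)): offset=3, physical=[k,n,H,D,F,C,G,E,I], logical=[D,F,C,G,E,I,k,n,H]
After op 9 (rotate(+3)): offset=6, physical=[k,n,H,D,F,C,G,E,I], logical=[G,E,I,k,n,H,D,F,C]
After op 10 (swap(8, 1)): offset=6, physical=[k,n,H,D,F,E,G,C,I], logical=[G,C,I,k,n,H,D,F,E]
After op 11 (rotate(-2)): offset=4, physical=[k,n,H,D,F,E,G,C,I], logical=[F,E,G,C,I,k,n,H,D]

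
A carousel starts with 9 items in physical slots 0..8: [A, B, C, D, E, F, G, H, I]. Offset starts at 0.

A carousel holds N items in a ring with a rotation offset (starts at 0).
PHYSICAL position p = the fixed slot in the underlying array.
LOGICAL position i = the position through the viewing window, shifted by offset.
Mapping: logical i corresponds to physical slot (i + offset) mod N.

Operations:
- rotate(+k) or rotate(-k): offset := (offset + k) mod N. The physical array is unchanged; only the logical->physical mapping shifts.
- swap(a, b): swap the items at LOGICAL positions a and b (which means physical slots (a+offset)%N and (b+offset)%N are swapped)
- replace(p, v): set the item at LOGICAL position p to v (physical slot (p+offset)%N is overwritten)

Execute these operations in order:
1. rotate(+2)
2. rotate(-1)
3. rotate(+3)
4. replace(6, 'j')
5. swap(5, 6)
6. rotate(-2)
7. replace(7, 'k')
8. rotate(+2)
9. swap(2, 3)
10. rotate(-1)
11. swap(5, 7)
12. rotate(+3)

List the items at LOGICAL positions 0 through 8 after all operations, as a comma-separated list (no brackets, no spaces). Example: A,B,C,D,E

After op 1 (rotate(+2)): offset=2, physical=[A,B,C,D,E,F,G,H,I], logical=[C,D,E,F,G,H,I,A,B]
After op 2 (rotate(-1)): offset=1, physical=[A,B,C,D,E,F,G,H,I], logical=[B,C,D,E,F,G,H,I,A]
After op 3 (rotate(+3)): offset=4, physical=[A,B,C,D,E,F,G,H,I], logical=[E,F,G,H,I,A,B,C,D]
After op 4 (replace(6, 'j')): offset=4, physical=[A,j,C,D,E,F,G,H,I], logical=[E,F,G,H,I,A,j,C,D]
After op 5 (swap(5, 6)): offset=4, physical=[j,A,C,D,E,F,G,H,I], logical=[E,F,G,H,I,j,A,C,D]
After op 6 (rotate(-2)): offset=2, physical=[j,A,C,D,E,F,G,H,I], logical=[C,D,E,F,G,H,I,j,A]
After op 7 (replace(7, 'k')): offset=2, physical=[k,A,C,D,E,F,G,H,I], logical=[C,D,E,F,G,H,I,k,A]
After op 8 (rotate(+2)): offset=4, physical=[k,A,C,D,E,F,G,H,I], logical=[E,F,G,H,I,k,A,C,D]
After op 9 (swap(2, 3)): offset=4, physical=[k,A,C,D,E,F,H,G,I], logical=[E,F,H,G,I,k,A,C,D]
After op 10 (rotate(-1)): offset=3, physical=[k,A,C,D,E,F,H,G,I], logical=[D,E,F,H,G,I,k,A,C]
After op 11 (swap(5, 7)): offset=3, physical=[k,I,C,D,E,F,H,G,A], logical=[D,E,F,H,G,A,k,I,C]
After op 12 (rotate(+3)): offset=6, physical=[k,I,C,D,E,F,H,G,A], logical=[H,G,A,k,I,C,D,E,F]

Answer: H,G,A,k,I,C,D,E,F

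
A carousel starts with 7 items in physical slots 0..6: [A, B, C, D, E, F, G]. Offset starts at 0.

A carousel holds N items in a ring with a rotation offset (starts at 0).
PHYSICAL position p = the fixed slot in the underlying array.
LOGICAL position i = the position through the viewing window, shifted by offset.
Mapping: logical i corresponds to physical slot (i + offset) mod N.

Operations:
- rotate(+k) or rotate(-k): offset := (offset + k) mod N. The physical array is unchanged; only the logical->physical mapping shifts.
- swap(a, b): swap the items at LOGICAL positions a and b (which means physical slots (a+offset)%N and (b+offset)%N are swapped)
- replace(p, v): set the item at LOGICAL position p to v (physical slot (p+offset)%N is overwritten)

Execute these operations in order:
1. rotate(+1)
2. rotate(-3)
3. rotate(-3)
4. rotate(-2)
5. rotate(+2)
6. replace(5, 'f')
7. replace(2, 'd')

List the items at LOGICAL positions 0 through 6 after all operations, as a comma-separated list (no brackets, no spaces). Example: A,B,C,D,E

After op 1 (rotate(+1)): offset=1, physical=[A,B,C,D,E,F,G], logical=[B,C,D,E,F,G,A]
After op 2 (rotate(-3)): offset=5, physical=[A,B,C,D,E,F,G], logical=[F,G,A,B,C,D,E]
After op 3 (rotate(-3)): offset=2, physical=[A,B,C,D,E,F,G], logical=[C,D,E,F,G,A,B]
After op 4 (rotate(-2)): offset=0, physical=[A,B,C,D,E,F,G], logical=[A,B,C,D,E,F,G]
After op 5 (rotate(+2)): offset=2, physical=[A,B,C,D,E,F,G], logical=[C,D,E,F,G,A,B]
After op 6 (replace(5, 'f')): offset=2, physical=[f,B,C,D,E,F,G], logical=[C,D,E,F,G,f,B]
After op 7 (replace(2, 'd')): offset=2, physical=[f,B,C,D,d,F,G], logical=[C,D,d,F,G,f,B]

Answer: C,D,d,F,G,f,B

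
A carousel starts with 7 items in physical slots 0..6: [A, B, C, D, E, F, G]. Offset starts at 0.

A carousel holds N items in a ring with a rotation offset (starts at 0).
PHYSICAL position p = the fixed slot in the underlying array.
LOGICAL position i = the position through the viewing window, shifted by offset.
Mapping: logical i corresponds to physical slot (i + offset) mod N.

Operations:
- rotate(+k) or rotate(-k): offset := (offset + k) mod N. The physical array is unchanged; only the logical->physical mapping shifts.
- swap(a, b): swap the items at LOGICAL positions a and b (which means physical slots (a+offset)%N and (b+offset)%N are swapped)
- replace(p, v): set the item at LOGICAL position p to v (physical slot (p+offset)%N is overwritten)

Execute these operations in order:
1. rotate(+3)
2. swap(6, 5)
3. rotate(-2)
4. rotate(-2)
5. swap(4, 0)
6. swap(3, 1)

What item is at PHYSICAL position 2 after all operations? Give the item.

Answer: A

Derivation:
After op 1 (rotate(+3)): offset=3, physical=[A,B,C,D,E,F,G], logical=[D,E,F,G,A,B,C]
After op 2 (swap(6, 5)): offset=3, physical=[A,C,B,D,E,F,G], logical=[D,E,F,G,A,C,B]
After op 3 (rotate(-2)): offset=1, physical=[A,C,B,D,E,F,G], logical=[C,B,D,E,F,G,A]
After op 4 (rotate(-2)): offset=6, physical=[A,C,B,D,E,F,G], logical=[G,A,C,B,D,E,F]
After op 5 (swap(4, 0)): offset=6, physical=[A,C,B,G,E,F,D], logical=[D,A,C,B,G,E,F]
After op 6 (swap(3, 1)): offset=6, physical=[B,C,A,G,E,F,D], logical=[D,B,C,A,G,E,F]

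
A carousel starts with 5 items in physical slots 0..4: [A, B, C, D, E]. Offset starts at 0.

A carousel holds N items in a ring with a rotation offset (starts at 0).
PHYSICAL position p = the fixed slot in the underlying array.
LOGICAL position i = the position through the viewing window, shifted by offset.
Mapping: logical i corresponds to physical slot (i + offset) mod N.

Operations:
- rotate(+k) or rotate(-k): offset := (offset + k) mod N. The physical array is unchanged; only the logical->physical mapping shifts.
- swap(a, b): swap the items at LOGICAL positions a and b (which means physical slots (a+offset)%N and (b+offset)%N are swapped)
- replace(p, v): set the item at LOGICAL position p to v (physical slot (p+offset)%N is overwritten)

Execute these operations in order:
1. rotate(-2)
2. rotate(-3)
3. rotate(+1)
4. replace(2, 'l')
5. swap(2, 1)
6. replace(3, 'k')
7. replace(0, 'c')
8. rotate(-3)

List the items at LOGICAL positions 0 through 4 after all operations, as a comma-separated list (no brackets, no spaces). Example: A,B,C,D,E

Answer: C,k,A,c,l

Derivation:
After op 1 (rotate(-2)): offset=3, physical=[A,B,C,D,E], logical=[D,E,A,B,C]
After op 2 (rotate(-3)): offset=0, physical=[A,B,C,D,E], logical=[A,B,C,D,E]
After op 3 (rotate(+1)): offset=1, physical=[A,B,C,D,E], logical=[B,C,D,E,A]
After op 4 (replace(2, 'l')): offset=1, physical=[A,B,C,l,E], logical=[B,C,l,E,A]
After op 5 (swap(2, 1)): offset=1, physical=[A,B,l,C,E], logical=[B,l,C,E,A]
After op 6 (replace(3, 'k')): offset=1, physical=[A,B,l,C,k], logical=[B,l,C,k,A]
After op 7 (replace(0, 'c')): offset=1, physical=[A,c,l,C,k], logical=[c,l,C,k,A]
After op 8 (rotate(-3)): offset=3, physical=[A,c,l,C,k], logical=[C,k,A,c,l]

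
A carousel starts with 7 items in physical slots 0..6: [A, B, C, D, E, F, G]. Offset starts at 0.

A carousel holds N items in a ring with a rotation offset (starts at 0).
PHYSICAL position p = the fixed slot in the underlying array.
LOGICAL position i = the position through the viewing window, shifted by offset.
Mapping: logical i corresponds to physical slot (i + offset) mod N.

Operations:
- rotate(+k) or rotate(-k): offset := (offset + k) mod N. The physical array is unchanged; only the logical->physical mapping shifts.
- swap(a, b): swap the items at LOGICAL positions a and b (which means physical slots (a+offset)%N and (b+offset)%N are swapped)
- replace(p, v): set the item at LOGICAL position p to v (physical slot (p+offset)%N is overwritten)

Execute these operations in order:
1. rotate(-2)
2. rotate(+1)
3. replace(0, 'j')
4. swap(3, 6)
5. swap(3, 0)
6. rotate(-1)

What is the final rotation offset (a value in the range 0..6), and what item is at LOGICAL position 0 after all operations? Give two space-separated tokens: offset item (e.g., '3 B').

Answer: 5 C

Derivation:
After op 1 (rotate(-2)): offset=5, physical=[A,B,C,D,E,F,G], logical=[F,G,A,B,C,D,E]
After op 2 (rotate(+1)): offset=6, physical=[A,B,C,D,E,F,G], logical=[G,A,B,C,D,E,F]
After op 3 (replace(0, 'j')): offset=6, physical=[A,B,C,D,E,F,j], logical=[j,A,B,C,D,E,F]
After op 4 (swap(3, 6)): offset=6, physical=[A,B,F,D,E,C,j], logical=[j,A,B,F,D,E,C]
After op 5 (swap(3, 0)): offset=6, physical=[A,B,j,D,E,C,F], logical=[F,A,B,j,D,E,C]
After op 6 (rotate(-1)): offset=5, physical=[A,B,j,D,E,C,F], logical=[C,F,A,B,j,D,E]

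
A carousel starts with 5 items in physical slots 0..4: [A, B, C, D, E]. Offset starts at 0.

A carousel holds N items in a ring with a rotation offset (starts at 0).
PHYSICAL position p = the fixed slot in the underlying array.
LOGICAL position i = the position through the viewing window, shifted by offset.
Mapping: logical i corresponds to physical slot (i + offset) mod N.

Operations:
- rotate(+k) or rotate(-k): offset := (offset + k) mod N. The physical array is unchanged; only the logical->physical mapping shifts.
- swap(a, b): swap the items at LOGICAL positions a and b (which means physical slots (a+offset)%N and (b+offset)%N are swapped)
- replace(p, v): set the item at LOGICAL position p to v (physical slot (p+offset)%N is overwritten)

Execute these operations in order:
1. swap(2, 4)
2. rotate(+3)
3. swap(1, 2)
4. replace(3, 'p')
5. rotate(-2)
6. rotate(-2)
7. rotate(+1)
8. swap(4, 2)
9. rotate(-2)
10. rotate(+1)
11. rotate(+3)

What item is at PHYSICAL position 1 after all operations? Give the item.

After op 1 (swap(2, 4)): offset=0, physical=[A,B,E,D,C], logical=[A,B,E,D,C]
After op 2 (rotate(+3)): offset=3, physical=[A,B,E,D,C], logical=[D,C,A,B,E]
After op 3 (swap(1, 2)): offset=3, physical=[C,B,E,D,A], logical=[D,A,C,B,E]
After op 4 (replace(3, 'p')): offset=3, physical=[C,p,E,D,A], logical=[D,A,C,p,E]
After op 5 (rotate(-2)): offset=1, physical=[C,p,E,D,A], logical=[p,E,D,A,C]
After op 6 (rotate(-2)): offset=4, physical=[C,p,E,D,A], logical=[A,C,p,E,D]
After op 7 (rotate(+1)): offset=0, physical=[C,p,E,D,A], logical=[C,p,E,D,A]
After op 8 (swap(4, 2)): offset=0, physical=[C,p,A,D,E], logical=[C,p,A,D,E]
After op 9 (rotate(-2)): offset=3, physical=[C,p,A,D,E], logical=[D,E,C,p,A]
After op 10 (rotate(+1)): offset=4, physical=[C,p,A,D,E], logical=[E,C,p,A,D]
After op 11 (rotate(+3)): offset=2, physical=[C,p,A,D,E], logical=[A,D,E,C,p]

Answer: p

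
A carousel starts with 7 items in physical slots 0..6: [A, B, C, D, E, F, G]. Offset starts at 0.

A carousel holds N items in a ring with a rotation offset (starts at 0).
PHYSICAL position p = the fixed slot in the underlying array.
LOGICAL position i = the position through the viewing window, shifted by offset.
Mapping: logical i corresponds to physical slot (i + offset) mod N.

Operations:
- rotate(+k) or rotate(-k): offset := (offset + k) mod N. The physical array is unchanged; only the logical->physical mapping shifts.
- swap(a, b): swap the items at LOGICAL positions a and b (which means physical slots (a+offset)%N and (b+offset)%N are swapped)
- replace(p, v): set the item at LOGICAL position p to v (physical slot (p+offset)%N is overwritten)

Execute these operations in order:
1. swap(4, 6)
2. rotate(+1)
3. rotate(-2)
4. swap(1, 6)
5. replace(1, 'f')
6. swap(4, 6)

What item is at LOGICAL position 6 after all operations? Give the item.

Answer: D

Derivation:
After op 1 (swap(4, 6)): offset=0, physical=[A,B,C,D,G,F,E], logical=[A,B,C,D,G,F,E]
After op 2 (rotate(+1)): offset=1, physical=[A,B,C,D,G,F,E], logical=[B,C,D,G,F,E,A]
After op 3 (rotate(-2)): offset=6, physical=[A,B,C,D,G,F,E], logical=[E,A,B,C,D,G,F]
After op 4 (swap(1, 6)): offset=6, physical=[F,B,C,D,G,A,E], logical=[E,F,B,C,D,G,A]
After op 5 (replace(1, 'f')): offset=6, physical=[f,B,C,D,G,A,E], logical=[E,f,B,C,D,G,A]
After op 6 (swap(4, 6)): offset=6, physical=[f,B,C,A,G,D,E], logical=[E,f,B,C,A,G,D]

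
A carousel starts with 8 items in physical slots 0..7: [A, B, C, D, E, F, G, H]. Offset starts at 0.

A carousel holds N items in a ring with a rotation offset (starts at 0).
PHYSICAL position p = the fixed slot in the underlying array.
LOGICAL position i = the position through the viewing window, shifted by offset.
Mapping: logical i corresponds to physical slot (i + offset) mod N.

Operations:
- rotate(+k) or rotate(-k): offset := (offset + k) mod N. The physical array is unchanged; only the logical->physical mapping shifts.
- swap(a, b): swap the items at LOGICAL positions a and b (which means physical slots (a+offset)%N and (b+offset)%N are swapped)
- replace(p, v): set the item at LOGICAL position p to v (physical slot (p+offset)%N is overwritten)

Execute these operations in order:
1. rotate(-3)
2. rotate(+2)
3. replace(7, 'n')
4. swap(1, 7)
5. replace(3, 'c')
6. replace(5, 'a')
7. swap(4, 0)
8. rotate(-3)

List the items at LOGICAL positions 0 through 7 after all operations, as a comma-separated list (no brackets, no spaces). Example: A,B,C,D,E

After op 1 (rotate(-3)): offset=5, physical=[A,B,C,D,E,F,G,H], logical=[F,G,H,A,B,C,D,E]
After op 2 (rotate(+2)): offset=7, physical=[A,B,C,D,E,F,G,H], logical=[H,A,B,C,D,E,F,G]
After op 3 (replace(7, 'n')): offset=7, physical=[A,B,C,D,E,F,n,H], logical=[H,A,B,C,D,E,F,n]
After op 4 (swap(1, 7)): offset=7, physical=[n,B,C,D,E,F,A,H], logical=[H,n,B,C,D,E,F,A]
After op 5 (replace(3, 'c')): offset=7, physical=[n,B,c,D,E,F,A,H], logical=[H,n,B,c,D,E,F,A]
After op 6 (replace(5, 'a')): offset=7, physical=[n,B,c,D,a,F,A,H], logical=[H,n,B,c,D,a,F,A]
After op 7 (swap(4, 0)): offset=7, physical=[n,B,c,H,a,F,A,D], logical=[D,n,B,c,H,a,F,A]
After op 8 (rotate(-3)): offset=4, physical=[n,B,c,H,a,F,A,D], logical=[a,F,A,D,n,B,c,H]

Answer: a,F,A,D,n,B,c,H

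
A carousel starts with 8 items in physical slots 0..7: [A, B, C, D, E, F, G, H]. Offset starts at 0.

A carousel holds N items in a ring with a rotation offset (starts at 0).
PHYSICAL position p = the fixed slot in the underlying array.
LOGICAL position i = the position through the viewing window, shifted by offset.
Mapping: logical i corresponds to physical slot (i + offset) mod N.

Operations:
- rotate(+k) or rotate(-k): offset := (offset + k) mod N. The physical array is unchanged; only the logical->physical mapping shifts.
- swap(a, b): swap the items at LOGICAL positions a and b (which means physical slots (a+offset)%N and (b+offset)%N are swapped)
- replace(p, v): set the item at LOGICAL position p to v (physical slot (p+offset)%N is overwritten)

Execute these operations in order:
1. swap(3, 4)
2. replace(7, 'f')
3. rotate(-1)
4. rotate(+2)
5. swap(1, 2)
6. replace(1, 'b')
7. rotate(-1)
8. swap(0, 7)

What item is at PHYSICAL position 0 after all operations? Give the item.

After op 1 (swap(3, 4)): offset=0, physical=[A,B,C,E,D,F,G,H], logical=[A,B,C,E,D,F,G,H]
After op 2 (replace(7, 'f')): offset=0, physical=[A,B,C,E,D,F,G,f], logical=[A,B,C,E,D,F,G,f]
After op 3 (rotate(-1)): offset=7, physical=[A,B,C,E,D,F,G,f], logical=[f,A,B,C,E,D,F,G]
After op 4 (rotate(+2)): offset=1, physical=[A,B,C,E,D,F,G,f], logical=[B,C,E,D,F,G,f,A]
After op 5 (swap(1, 2)): offset=1, physical=[A,B,E,C,D,F,G,f], logical=[B,E,C,D,F,G,f,A]
After op 6 (replace(1, 'b')): offset=1, physical=[A,B,b,C,D,F,G,f], logical=[B,b,C,D,F,G,f,A]
After op 7 (rotate(-1)): offset=0, physical=[A,B,b,C,D,F,G,f], logical=[A,B,b,C,D,F,G,f]
After op 8 (swap(0, 7)): offset=0, physical=[f,B,b,C,D,F,G,A], logical=[f,B,b,C,D,F,G,A]

Answer: f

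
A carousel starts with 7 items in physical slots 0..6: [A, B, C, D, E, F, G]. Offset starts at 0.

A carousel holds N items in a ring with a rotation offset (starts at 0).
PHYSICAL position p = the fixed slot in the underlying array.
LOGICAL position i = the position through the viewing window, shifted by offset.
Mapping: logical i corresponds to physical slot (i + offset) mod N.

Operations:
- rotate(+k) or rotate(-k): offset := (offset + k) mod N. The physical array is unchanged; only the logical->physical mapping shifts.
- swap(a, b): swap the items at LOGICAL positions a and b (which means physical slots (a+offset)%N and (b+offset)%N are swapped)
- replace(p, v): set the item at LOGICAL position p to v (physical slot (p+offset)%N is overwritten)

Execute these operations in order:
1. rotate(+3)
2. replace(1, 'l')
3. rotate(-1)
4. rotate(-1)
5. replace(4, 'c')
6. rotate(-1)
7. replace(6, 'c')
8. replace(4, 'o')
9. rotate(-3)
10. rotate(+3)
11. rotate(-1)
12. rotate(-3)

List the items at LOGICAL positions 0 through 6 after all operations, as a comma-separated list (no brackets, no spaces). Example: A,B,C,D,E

After op 1 (rotate(+3)): offset=3, physical=[A,B,C,D,E,F,G], logical=[D,E,F,G,A,B,C]
After op 2 (replace(1, 'l')): offset=3, physical=[A,B,C,D,l,F,G], logical=[D,l,F,G,A,B,C]
After op 3 (rotate(-1)): offset=2, physical=[A,B,C,D,l,F,G], logical=[C,D,l,F,G,A,B]
After op 4 (rotate(-1)): offset=1, physical=[A,B,C,D,l,F,G], logical=[B,C,D,l,F,G,A]
After op 5 (replace(4, 'c')): offset=1, physical=[A,B,C,D,l,c,G], logical=[B,C,D,l,c,G,A]
After op 6 (rotate(-1)): offset=0, physical=[A,B,C,D,l,c,G], logical=[A,B,C,D,l,c,G]
After op 7 (replace(6, 'c')): offset=0, physical=[A,B,C,D,l,c,c], logical=[A,B,C,D,l,c,c]
After op 8 (replace(4, 'o')): offset=0, physical=[A,B,C,D,o,c,c], logical=[A,B,C,D,o,c,c]
After op 9 (rotate(-3)): offset=4, physical=[A,B,C,D,o,c,c], logical=[o,c,c,A,B,C,D]
After op 10 (rotate(+3)): offset=0, physical=[A,B,C,D,o,c,c], logical=[A,B,C,D,o,c,c]
After op 11 (rotate(-1)): offset=6, physical=[A,B,C,D,o,c,c], logical=[c,A,B,C,D,o,c]
After op 12 (rotate(-3)): offset=3, physical=[A,B,C,D,o,c,c], logical=[D,o,c,c,A,B,C]

Answer: D,o,c,c,A,B,C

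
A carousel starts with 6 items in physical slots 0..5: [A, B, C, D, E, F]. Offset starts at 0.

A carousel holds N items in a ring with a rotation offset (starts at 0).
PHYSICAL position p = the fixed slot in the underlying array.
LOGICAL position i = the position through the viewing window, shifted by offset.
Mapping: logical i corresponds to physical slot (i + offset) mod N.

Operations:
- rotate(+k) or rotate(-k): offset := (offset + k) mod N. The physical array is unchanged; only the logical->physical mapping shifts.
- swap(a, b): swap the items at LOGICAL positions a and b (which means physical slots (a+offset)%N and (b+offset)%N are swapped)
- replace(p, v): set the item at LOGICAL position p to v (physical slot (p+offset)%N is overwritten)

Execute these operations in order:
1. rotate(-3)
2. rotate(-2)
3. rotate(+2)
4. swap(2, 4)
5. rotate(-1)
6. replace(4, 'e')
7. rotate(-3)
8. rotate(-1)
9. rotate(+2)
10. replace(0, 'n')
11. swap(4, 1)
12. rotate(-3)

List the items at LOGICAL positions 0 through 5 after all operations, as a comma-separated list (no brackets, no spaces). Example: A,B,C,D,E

Answer: D,F,B,n,E,C

Derivation:
After op 1 (rotate(-3)): offset=3, physical=[A,B,C,D,E,F], logical=[D,E,F,A,B,C]
After op 2 (rotate(-2)): offset=1, physical=[A,B,C,D,E,F], logical=[B,C,D,E,F,A]
After op 3 (rotate(+2)): offset=3, physical=[A,B,C,D,E,F], logical=[D,E,F,A,B,C]
After op 4 (swap(2, 4)): offset=3, physical=[A,F,C,D,E,B], logical=[D,E,B,A,F,C]
After op 5 (rotate(-1)): offset=2, physical=[A,F,C,D,E,B], logical=[C,D,E,B,A,F]
After op 6 (replace(4, 'e')): offset=2, physical=[e,F,C,D,E,B], logical=[C,D,E,B,e,F]
After op 7 (rotate(-3)): offset=5, physical=[e,F,C,D,E,B], logical=[B,e,F,C,D,E]
After op 8 (rotate(-1)): offset=4, physical=[e,F,C,D,E,B], logical=[E,B,e,F,C,D]
After op 9 (rotate(+2)): offset=0, physical=[e,F,C,D,E,B], logical=[e,F,C,D,E,B]
After op 10 (replace(0, 'n')): offset=0, physical=[n,F,C,D,E,B], logical=[n,F,C,D,E,B]
After op 11 (swap(4, 1)): offset=0, physical=[n,E,C,D,F,B], logical=[n,E,C,D,F,B]
After op 12 (rotate(-3)): offset=3, physical=[n,E,C,D,F,B], logical=[D,F,B,n,E,C]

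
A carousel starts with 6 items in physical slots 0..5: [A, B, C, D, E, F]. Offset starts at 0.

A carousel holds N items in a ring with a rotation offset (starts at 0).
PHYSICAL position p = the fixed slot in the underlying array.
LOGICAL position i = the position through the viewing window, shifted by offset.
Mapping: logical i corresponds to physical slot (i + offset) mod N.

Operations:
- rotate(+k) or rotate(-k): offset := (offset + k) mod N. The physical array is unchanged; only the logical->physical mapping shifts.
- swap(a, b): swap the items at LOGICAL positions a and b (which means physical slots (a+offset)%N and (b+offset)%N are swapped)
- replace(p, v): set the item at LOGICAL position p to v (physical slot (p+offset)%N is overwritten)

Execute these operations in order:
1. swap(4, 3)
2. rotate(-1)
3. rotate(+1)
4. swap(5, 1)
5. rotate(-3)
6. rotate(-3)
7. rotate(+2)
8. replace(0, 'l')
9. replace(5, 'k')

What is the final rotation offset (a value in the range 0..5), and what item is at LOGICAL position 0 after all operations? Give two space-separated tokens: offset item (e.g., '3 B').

Answer: 2 l

Derivation:
After op 1 (swap(4, 3)): offset=0, physical=[A,B,C,E,D,F], logical=[A,B,C,E,D,F]
After op 2 (rotate(-1)): offset=5, physical=[A,B,C,E,D,F], logical=[F,A,B,C,E,D]
After op 3 (rotate(+1)): offset=0, physical=[A,B,C,E,D,F], logical=[A,B,C,E,D,F]
After op 4 (swap(5, 1)): offset=0, physical=[A,F,C,E,D,B], logical=[A,F,C,E,D,B]
After op 5 (rotate(-3)): offset=3, physical=[A,F,C,E,D,B], logical=[E,D,B,A,F,C]
After op 6 (rotate(-3)): offset=0, physical=[A,F,C,E,D,B], logical=[A,F,C,E,D,B]
After op 7 (rotate(+2)): offset=2, physical=[A,F,C,E,D,B], logical=[C,E,D,B,A,F]
After op 8 (replace(0, 'l')): offset=2, physical=[A,F,l,E,D,B], logical=[l,E,D,B,A,F]
After op 9 (replace(5, 'k')): offset=2, physical=[A,k,l,E,D,B], logical=[l,E,D,B,A,k]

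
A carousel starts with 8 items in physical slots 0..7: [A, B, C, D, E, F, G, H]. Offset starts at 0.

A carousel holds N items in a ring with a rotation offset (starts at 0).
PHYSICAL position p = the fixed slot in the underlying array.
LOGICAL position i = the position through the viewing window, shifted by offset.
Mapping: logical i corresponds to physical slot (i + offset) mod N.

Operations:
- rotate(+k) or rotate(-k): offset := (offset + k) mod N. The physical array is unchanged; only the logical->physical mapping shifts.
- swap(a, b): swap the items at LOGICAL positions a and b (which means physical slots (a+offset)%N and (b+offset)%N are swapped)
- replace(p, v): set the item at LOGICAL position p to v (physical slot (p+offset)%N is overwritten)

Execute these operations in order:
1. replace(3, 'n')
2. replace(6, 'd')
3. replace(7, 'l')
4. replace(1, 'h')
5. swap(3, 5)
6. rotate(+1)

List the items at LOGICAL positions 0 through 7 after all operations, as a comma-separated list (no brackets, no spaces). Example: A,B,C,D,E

After op 1 (replace(3, 'n')): offset=0, physical=[A,B,C,n,E,F,G,H], logical=[A,B,C,n,E,F,G,H]
After op 2 (replace(6, 'd')): offset=0, physical=[A,B,C,n,E,F,d,H], logical=[A,B,C,n,E,F,d,H]
After op 3 (replace(7, 'l')): offset=0, physical=[A,B,C,n,E,F,d,l], logical=[A,B,C,n,E,F,d,l]
After op 4 (replace(1, 'h')): offset=0, physical=[A,h,C,n,E,F,d,l], logical=[A,h,C,n,E,F,d,l]
After op 5 (swap(3, 5)): offset=0, physical=[A,h,C,F,E,n,d,l], logical=[A,h,C,F,E,n,d,l]
After op 6 (rotate(+1)): offset=1, physical=[A,h,C,F,E,n,d,l], logical=[h,C,F,E,n,d,l,A]

Answer: h,C,F,E,n,d,l,A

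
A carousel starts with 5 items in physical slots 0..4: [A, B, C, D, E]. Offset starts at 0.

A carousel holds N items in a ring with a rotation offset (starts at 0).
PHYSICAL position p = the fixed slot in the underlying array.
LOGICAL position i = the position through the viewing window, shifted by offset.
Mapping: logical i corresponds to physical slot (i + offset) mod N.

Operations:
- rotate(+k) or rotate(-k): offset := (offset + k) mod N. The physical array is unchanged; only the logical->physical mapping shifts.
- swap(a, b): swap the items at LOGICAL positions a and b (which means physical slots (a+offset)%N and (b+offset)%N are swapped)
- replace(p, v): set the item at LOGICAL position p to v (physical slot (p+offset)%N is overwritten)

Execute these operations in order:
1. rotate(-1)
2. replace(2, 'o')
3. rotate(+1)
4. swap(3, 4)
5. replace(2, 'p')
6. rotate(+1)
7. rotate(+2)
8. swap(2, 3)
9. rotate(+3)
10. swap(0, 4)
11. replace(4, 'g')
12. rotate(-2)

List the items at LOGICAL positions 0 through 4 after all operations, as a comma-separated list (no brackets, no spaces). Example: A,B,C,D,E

After op 1 (rotate(-1)): offset=4, physical=[A,B,C,D,E], logical=[E,A,B,C,D]
After op 2 (replace(2, 'o')): offset=4, physical=[A,o,C,D,E], logical=[E,A,o,C,D]
After op 3 (rotate(+1)): offset=0, physical=[A,o,C,D,E], logical=[A,o,C,D,E]
After op 4 (swap(3, 4)): offset=0, physical=[A,o,C,E,D], logical=[A,o,C,E,D]
After op 5 (replace(2, 'p')): offset=0, physical=[A,o,p,E,D], logical=[A,o,p,E,D]
After op 6 (rotate(+1)): offset=1, physical=[A,o,p,E,D], logical=[o,p,E,D,A]
After op 7 (rotate(+2)): offset=3, physical=[A,o,p,E,D], logical=[E,D,A,o,p]
After op 8 (swap(2, 3)): offset=3, physical=[o,A,p,E,D], logical=[E,D,o,A,p]
After op 9 (rotate(+3)): offset=1, physical=[o,A,p,E,D], logical=[A,p,E,D,o]
After op 10 (swap(0, 4)): offset=1, physical=[A,o,p,E,D], logical=[o,p,E,D,A]
After op 11 (replace(4, 'g')): offset=1, physical=[g,o,p,E,D], logical=[o,p,E,D,g]
After op 12 (rotate(-2)): offset=4, physical=[g,o,p,E,D], logical=[D,g,o,p,E]

Answer: D,g,o,p,E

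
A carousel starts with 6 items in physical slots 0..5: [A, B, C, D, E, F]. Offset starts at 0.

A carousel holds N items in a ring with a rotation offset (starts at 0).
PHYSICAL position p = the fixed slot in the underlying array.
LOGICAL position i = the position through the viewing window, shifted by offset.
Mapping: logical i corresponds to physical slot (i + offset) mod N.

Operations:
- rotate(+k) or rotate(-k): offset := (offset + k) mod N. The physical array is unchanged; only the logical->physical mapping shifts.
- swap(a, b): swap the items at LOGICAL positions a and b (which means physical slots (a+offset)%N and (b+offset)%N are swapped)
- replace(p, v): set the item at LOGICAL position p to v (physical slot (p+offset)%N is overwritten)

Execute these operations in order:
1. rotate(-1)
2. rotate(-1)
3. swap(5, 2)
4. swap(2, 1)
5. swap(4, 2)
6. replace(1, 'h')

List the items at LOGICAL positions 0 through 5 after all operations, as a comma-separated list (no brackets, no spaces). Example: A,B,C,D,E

Answer: E,h,C,B,F,A

Derivation:
After op 1 (rotate(-1)): offset=5, physical=[A,B,C,D,E,F], logical=[F,A,B,C,D,E]
After op 2 (rotate(-1)): offset=4, physical=[A,B,C,D,E,F], logical=[E,F,A,B,C,D]
After op 3 (swap(5, 2)): offset=4, physical=[D,B,C,A,E,F], logical=[E,F,D,B,C,A]
After op 4 (swap(2, 1)): offset=4, physical=[F,B,C,A,E,D], logical=[E,D,F,B,C,A]
After op 5 (swap(4, 2)): offset=4, physical=[C,B,F,A,E,D], logical=[E,D,C,B,F,A]
After op 6 (replace(1, 'h')): offset=4, physical=[C,B,F,A,E,h], logical=[E,h,C,B,F,A]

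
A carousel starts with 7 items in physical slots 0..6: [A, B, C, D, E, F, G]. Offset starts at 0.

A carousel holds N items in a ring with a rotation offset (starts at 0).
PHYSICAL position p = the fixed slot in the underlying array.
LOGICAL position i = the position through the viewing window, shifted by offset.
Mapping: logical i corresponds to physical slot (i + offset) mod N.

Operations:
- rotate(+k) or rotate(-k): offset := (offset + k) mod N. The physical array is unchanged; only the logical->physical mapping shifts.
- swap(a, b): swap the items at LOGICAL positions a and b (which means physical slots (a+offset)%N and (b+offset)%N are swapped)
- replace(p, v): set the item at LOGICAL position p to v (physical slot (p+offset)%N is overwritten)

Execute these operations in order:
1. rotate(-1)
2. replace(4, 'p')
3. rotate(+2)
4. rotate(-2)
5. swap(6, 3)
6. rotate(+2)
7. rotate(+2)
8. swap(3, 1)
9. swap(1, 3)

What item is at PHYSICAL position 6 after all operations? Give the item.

After op 1 (rotate(-1)): offset=6, physical=[A,B,C,D,E,F,G], logical=[G,A,B,C,D,E,F]
After op 2 (replace(4, 'p')): offset=6, physical=[A,B,C,p,E,F,G], logical=[G,A,B,C,p,E,F]
After op 3 (rotate(+2)): offset=1, physical=[A,B,C,p,E,F,G], logical=[B,C,p,E,F,G,A]
After op 4 (rotate(-2)): offset=6, physical=[A,B,C,p,E,F,G], logical=[G,A,B,C,p,E,F]
After op 5 (swap(6, 3)): offset=6, physical=[A,B,F,p,E,C,G], logical=[G,A,B,F,p,E,C]
After op 6 (rotate(+2)): offset=1, physical=[A,B,F,p,E,C,G], logical=[B,F,p,E,C,G,A]
After op 7 (rotate(+2)): offset=3, physical=[A,B,F,p,E,C,G], logical=[p,E,C,G,A,B,F]
After op 8 (swap(3, 1)): offset=3, physical=[A,B,F,p,G,C,E], logical=[p,G,C,E,A,B,F]
After op 9 (swap(1, 3)): offset=3, physical=[A,B,F,p,E,C,G], logical=[p,E,C,G,A,B,F]

Answer: G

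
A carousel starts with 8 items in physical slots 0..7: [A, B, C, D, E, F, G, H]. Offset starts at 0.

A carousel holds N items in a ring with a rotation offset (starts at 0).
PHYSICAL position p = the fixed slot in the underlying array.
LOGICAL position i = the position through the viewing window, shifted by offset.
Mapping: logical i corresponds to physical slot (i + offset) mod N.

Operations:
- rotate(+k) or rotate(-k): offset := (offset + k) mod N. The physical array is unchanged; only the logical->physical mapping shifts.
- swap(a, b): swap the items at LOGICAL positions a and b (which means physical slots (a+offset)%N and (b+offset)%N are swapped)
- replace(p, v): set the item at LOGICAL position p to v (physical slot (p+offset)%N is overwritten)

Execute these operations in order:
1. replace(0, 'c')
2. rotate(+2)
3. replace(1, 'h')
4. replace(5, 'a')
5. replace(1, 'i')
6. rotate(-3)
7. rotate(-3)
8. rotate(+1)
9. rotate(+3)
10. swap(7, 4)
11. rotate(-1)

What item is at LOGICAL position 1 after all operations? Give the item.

Answer: c

Derivation:
After op 1 (replace(0, 'c')): offset=0, physical=[c,B,C,D,E,F,G,H], logical=[c,B,C,D,E,F,G,H]
After op 2 (rotate(+2)): offset=2, physical=[c,B,C,D,E,F,G,H], logical=[C,D,E,F,G,H,c,B]
After op 3 (replace(1, 'h')): offset=2, physical=[c,B,C,h,E,F,G,H], logical=[C,h,E,F,G,H,c,B]
After op 4 (replace(5, 'a')): offset=2, physical=[c,B,C,h,E,F,G,a], logical=[C,h,E,F,G,a,c,B]
After op 5 (replace(1, 'i')): offset=2, physical=[c,B,C,i,E,F,G,a], logical=[C,i,E,F,G,a,c,B]
After op 6 (rotate(-3)): offset=7, physical=[c,B,C,i,E,F,G,a], logical=[a,c,B,C,i,E,F,G]
After op 7 (rotate(-3)): offset=4, physical=[c,B,C,i,E,F,G,a], logical=[E,F,G,a,c,B,C,i]
After op 8 (rotate(+1)): offset=5, physical=[c,B,C,i,E,F,G,a], logical=[F,G,a,c,B,C,i,E]
After op 9 (rotate(+3)): offset=0, physical=[c,B,C,i,E,F,G,a], logical=[c,B,C,i,E,F,G,a]
After op 10 (swap(7, 4)): offset=0, physical=[c,B,C,i,a,F,G,E], logical=[c,B,C,i,a,F,G,E]
After op 11 (rotate(-1)): offset=7, physical=[c,B,C,i,a,F,G,E], logical=[E,c,B,C,i,a,F,G]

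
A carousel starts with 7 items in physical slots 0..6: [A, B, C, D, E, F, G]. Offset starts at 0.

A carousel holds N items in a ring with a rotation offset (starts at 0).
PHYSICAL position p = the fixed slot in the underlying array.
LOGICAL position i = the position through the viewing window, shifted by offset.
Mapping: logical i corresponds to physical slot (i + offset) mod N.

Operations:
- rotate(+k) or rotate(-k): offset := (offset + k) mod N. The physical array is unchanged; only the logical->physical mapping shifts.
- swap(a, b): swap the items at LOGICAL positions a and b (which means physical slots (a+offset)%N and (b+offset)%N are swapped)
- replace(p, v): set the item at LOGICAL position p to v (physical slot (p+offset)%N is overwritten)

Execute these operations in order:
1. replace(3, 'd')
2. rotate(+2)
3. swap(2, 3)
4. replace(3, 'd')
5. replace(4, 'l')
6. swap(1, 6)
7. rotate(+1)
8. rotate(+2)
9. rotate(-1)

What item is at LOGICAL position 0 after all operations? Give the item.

Answer: F

Derivation:
After op 1 (replace(3, 'd')): offset=0, physical=[A,B,C,d,E,F,G], logical=[A,B,C,d,E,F,G]
After op 2 (rotate(+2)): offset=2, physical=[A,B,C,d,E,F,G], logical=[C,d,E,F,G,A,B]
After op 3 (swap(2, 3)): offset=2, physical=[A,B,C,d,F,E,G], logical=[C,d,F,E,G,A,B]
After op 4 (replace(3, 'd')): offset=2, physical=[A,B,C,d,F,d,G], logical=[C,d,F,d,G,A,B]
After op 5 (replace(4, 'l')): offset=2, physical=[A,B,C,d,F,d,l], logical=[C,d,F,d,l,A,B]
After op 6 (swap(1, 6)): offset=2, physical=[A,d,C,B,F,d,l], logical=[C,B,F,d,l,A,d]
After op 7 (rotate(+1)): offset=3, physical=[A,d,C,B,F,d,l], logical=[B,F,d,l,A,d,C]
After op 8 (rotate(+2)): offset=5, physical=[A,d,C,B,F,d,l], logical=[d,l,A,d,C,B,F]
After op 9 (rotate(-1)): offset=4, physical=[A,d,C,B,F,d,l], logical=[F,d,l,A,d,C,B]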